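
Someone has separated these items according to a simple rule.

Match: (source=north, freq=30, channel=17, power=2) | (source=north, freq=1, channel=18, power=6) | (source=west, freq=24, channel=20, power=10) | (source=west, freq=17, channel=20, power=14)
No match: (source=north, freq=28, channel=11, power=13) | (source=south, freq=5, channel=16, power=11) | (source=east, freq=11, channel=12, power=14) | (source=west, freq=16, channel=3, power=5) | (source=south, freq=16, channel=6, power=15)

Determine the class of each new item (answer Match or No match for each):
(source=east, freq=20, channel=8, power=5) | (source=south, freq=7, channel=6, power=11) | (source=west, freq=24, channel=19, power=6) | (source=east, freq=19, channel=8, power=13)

No match, No match, Match, No match

The rule appears to be: channel ≥ 17.
No match: (source=east, freq=20, channel=8, power=5), since channel = 8.
No match: (source=south, freq=7, channel=6, power=11), since channel = 6.
Match: (source=west, freq=24, channel=19, power=6), since channel = 19.
No match: (source=east, freq=19, channel=8, power=13), since channel = 8.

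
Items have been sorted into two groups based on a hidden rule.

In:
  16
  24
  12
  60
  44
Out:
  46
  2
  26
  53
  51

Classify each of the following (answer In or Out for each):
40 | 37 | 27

In, Out, Out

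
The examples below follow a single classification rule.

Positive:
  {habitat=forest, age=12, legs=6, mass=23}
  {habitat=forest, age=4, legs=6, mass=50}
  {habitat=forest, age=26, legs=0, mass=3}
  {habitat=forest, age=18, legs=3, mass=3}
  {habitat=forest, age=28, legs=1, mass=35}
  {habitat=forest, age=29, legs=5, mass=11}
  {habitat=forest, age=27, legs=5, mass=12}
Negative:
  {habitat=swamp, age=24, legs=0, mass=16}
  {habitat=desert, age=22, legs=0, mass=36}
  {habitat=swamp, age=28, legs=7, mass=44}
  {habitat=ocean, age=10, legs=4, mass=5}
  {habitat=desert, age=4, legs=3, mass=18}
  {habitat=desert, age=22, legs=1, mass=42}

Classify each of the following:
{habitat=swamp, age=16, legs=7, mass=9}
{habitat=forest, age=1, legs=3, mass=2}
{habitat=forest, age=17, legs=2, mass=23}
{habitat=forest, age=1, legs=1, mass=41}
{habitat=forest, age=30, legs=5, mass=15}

Checking candidate rules against both groups, what survives is: habitat is forest.
{habitat=swamp, age=16, legs=7, mass=9}: Negative (habitat is swamp). {habitat=forest, age=1, legs=3, mass=2}: Positive (habitat is forest). {habitat=forest, age=17, legs=2, mass=23}: Positive (habitat is forest). {habitat=forest, age=1, legs=1, mass=41}: Positive (habitat is forest). {habitat=forest, age=30, legs=5, mass=15}: Positive (habitat is forest).

Negative, Positive, Positive, Positive, Positive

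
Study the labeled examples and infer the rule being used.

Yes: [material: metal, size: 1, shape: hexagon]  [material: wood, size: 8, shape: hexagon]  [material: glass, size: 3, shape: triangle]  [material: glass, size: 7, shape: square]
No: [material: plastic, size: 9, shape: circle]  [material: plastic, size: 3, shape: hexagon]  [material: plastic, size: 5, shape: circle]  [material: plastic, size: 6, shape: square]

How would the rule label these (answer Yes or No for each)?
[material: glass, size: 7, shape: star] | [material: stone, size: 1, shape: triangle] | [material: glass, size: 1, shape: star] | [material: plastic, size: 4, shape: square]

Yes, Yes, Yes, No

The simplest hypothesis consistent with all the labels is: material is not plastic.
[material: glass, size: 7, shape: star] → material is glass → Yes. [material: stone, size: 1, shape: triangle] → material is stone → Yes. [material: glass, size: 1, shape: star] → material is glass → Yes. [material: plastic, size: 4, shape: square] → material is plastic → No.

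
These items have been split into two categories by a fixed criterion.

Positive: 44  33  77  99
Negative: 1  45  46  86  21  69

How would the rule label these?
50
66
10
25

'Positive' ⟺ multiple of 11.
50 → 50 = 11·4 + 6 → Negative. 66 → 66 = 11·6 → Positive. 10 → 10 = 11·0 + 10 → Negative. 25 → 25 = 11·2 + 3 → Negative.

Negative, Positive, Negative, Negative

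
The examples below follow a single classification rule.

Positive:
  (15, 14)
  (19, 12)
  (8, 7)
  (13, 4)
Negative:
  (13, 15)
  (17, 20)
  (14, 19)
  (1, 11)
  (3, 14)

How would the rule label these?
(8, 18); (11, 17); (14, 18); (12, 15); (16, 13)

Every 'Positive' example satisfies: first > second. None of the 'Negative' examples do.

Negative, Negative, Negative, Negative, Positive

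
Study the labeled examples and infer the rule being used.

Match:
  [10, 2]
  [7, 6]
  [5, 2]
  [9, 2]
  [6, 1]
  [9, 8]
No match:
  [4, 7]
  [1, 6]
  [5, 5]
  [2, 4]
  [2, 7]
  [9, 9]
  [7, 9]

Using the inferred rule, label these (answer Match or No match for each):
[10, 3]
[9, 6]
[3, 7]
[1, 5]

Match, Match, No match, No match

The simplest hypothesis consistent with all the labels is: first > second.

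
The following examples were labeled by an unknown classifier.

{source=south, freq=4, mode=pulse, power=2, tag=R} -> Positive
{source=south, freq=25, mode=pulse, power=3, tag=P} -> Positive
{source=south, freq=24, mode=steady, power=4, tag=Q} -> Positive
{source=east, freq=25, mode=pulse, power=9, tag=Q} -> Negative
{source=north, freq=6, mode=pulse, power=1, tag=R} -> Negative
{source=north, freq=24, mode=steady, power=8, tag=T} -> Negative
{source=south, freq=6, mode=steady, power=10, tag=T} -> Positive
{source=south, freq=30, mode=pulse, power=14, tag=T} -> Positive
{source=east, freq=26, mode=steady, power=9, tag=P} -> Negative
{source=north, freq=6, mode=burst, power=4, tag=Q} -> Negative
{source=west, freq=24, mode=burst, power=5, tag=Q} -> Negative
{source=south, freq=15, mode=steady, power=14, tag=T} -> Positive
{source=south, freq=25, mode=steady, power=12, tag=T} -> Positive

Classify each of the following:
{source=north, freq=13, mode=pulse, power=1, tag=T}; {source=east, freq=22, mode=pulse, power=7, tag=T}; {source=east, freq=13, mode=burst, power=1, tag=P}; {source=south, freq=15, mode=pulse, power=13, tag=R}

The simplest hypothesis consistent with all the labels is: source is south.
Negative: {source=north, freq=13, mode=pulse, power=1, tag=T}, since source is north. Negative: {source=east, freq=22, mode=pulse, power=7, tag=T}, since source is east. Negative: {source=east, freq=13, mode=burst, power=1, tag=P}, since source is east. Positive: {source=south, freq=15, mode=pulse, power=13, tag=R}, since source is south.

Negative, Negative, Negative, Positive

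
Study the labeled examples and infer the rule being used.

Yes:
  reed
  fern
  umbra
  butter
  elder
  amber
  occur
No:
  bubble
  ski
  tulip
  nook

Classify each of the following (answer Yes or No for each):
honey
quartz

No, Yes

Comparing the two groups points to one rule — contains 'r'.
honey → no 'r' → No.
quartz → has 'r' → Yes.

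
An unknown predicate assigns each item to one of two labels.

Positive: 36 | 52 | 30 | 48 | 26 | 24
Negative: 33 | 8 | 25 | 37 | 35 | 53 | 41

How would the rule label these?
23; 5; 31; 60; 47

The classifier is using: even AND at least 24.
23: 23 is odd, 23 < 24 — doesn't match, so Negative. 5: 5 is odd, 5 < 24 — doesn't match, so Negative. 31: 31 is odd, 31 ≥ 24 — doesn't match, so Negative. 60: 60 is even, 60 ≥ 24 — checks out, so Positive. 47: 47 is odd, 47 ≥ 24 — doesn't match, so Negative.

Negative, Negative, Negative, Positive, Negative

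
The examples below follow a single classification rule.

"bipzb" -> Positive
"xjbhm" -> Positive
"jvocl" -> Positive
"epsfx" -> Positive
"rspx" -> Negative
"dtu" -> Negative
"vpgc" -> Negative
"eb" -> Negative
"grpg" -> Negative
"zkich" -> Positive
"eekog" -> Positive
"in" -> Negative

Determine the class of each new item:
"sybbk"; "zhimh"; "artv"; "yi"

Positive, Positive, Negative, Negative

The classifier is using: length 5.
"sybbk": Positive (length 5). "zhimh": Positive (length 5). "artv": Negative (length 4). "yi": Negative (length 2).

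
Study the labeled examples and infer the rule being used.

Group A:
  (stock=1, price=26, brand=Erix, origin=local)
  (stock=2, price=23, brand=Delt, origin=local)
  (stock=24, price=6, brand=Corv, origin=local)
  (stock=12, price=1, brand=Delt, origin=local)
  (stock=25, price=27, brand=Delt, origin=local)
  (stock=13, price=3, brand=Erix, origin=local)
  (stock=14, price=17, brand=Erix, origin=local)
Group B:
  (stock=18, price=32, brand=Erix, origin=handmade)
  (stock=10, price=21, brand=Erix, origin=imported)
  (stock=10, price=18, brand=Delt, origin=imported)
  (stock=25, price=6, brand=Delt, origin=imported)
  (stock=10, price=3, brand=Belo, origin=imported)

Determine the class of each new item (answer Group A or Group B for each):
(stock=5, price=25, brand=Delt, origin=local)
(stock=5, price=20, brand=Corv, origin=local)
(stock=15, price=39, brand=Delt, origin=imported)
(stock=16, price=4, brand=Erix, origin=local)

Group A, Group A, Group B, Group A

A rule that fits every label: origin is local — true of each 'Group A' example, false of each 'Group B' one.
(stock=5, price=25, brand=Delt, origin=local) — origin is local, hence Group A. (stock=5, price=20, brand=Corv, origin=local) — origin is local, hence Group A. (stock=15, price=39, brand=Delt, origin=imported) — origin is imported, hence Group B. (stock=16, price=4, brand=Erix, origin=local) — origin is local, hence Group A.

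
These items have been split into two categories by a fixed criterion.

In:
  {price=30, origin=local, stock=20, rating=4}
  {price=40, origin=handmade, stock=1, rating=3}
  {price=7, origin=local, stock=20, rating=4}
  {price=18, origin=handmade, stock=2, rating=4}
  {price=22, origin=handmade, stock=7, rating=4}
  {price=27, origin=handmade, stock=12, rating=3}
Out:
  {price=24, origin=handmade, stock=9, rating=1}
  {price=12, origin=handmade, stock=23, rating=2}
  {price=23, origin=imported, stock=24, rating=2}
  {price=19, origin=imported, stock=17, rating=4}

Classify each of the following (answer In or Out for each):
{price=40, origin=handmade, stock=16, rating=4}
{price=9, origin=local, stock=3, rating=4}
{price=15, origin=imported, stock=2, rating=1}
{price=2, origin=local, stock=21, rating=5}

In, In, Out, In

The classifier is using: price ≠ 19 AND rating ≥ 3.
{price=40, origin=handmade, stock=16, rating=4}: price = 40, rating = 4 — qualifies, so In.
{price=9, origin=local, stock=3, rating=4}: price = 9, rating = 4 — qualifies, so In.
{price=15, origin=imported, stock=2, rating=1}: price = 15, rating = 1 — does not fit, so Out.
{price=2, origin=local, stock=21, rating=5}: price = 2, rating = 5 — qualifies, so In.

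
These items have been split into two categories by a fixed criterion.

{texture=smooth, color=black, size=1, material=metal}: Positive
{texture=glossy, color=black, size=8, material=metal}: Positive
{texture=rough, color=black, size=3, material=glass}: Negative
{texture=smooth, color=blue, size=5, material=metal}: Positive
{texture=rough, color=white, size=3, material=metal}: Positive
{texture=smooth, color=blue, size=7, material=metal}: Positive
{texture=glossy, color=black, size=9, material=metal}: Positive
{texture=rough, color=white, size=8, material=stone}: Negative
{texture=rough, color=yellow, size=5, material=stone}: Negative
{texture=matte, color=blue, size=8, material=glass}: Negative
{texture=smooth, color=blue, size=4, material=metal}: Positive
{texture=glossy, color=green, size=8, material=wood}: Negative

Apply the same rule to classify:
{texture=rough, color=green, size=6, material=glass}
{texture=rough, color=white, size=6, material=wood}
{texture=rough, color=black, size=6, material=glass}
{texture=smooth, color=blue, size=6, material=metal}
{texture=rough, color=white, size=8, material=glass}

Negative, Negative, Negative, Positive, Negative

Checking candidate rules against both groups, what survives is: material is metal.
{texture=rough, color=green, size=6, material=glass}: material is glass — doesn't qualify, so Negative.
{texture=rough, color=white, size=6, material=wood}: material is wood — doesn't qualify, so Negative.
{texture=rough, color=black, size=6, material=glass}: material is glass — doesn't qualify, so Negative.
{texture=smooth, color=blue, size=6, material=metal}: material is metal — has this property, so Positive.
{texture=rough, color=white, size=8, material=glass}: material is glass — doesn't qualify, so Negative.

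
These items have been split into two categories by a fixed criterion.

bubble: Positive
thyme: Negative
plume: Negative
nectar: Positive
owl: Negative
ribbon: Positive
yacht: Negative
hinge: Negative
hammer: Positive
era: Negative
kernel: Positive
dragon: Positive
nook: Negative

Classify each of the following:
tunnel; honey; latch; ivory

The simplest hypothesis consistent with all the labels is: length 6.
tunnel → length 6 → Positive.
honey → length 5 → Negative.
latch → length 5 → Negative.
ivory → length 5 → Negative.

Positive, Negative, Negative, Negative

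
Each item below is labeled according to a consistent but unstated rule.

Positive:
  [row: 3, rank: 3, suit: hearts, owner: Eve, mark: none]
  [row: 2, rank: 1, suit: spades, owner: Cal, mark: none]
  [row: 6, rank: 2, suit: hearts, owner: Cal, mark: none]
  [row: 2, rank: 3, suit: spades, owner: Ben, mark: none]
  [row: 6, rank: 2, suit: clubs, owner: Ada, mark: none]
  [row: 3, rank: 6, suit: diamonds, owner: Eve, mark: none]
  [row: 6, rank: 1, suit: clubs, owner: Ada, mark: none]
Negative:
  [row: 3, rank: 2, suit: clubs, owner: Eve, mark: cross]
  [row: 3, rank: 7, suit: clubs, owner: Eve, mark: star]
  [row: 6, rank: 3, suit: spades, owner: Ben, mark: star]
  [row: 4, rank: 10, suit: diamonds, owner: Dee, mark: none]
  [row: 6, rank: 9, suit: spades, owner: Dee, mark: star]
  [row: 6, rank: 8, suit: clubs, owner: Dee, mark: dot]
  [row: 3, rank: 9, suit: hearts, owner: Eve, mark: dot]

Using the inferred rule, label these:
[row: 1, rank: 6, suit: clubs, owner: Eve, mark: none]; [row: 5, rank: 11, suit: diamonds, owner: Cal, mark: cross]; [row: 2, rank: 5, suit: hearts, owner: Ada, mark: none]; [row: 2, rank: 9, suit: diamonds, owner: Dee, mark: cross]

A rule that fits every label: mark is none AND rank ≤ 6 — true of each 'Positive' example, false of each 'Negative' one.
[row: 1, rank: 6, suit: clubs, owner: Eve, mark: none]: mark is none, rank = 6 — matches, so Positive. [row: 5, rank: 11, suit: diamonds, owner: Cal, mark: cross]: mark is cross, rank = 11 — does not fit, so Negative. [row: 2, rank: 5, suit: hearts, owner: Ada, mark: none]: mark is none, rank = 5 — matches, so Positive. [row: 2, rank: 9, suit: diamonds, owner: Dee, mark: cross]: mark is cross, rank = 9 — does not fit, so Negative.

Positive, Negative, Positive, Negative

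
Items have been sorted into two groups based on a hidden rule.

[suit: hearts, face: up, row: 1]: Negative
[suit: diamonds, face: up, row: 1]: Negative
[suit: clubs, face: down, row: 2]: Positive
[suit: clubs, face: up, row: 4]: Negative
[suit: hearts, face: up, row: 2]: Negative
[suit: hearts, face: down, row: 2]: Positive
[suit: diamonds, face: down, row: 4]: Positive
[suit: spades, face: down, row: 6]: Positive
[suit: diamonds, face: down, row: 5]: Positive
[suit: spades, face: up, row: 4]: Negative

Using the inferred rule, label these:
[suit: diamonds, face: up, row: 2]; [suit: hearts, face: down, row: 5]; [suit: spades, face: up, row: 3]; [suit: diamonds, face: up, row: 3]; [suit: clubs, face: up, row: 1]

Negative, Positive, Negative, Negative, Negative

One predicate separates the groups cleanly: face is down.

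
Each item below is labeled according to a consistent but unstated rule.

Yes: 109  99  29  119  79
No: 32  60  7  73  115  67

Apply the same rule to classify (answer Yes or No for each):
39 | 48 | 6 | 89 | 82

Yes, No, No, Yes, No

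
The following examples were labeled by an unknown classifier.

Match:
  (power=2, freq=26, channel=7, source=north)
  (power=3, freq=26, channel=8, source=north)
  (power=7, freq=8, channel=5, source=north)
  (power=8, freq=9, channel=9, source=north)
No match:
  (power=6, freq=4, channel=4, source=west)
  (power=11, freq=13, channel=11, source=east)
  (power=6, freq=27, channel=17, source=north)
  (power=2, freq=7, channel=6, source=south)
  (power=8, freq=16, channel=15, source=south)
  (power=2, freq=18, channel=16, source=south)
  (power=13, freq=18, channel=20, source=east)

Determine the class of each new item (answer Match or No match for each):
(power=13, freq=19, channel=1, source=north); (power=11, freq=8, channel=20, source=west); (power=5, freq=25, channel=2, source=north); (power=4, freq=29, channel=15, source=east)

The common property of the 'Match' items is: source is north AND freq ≤ 26. No 'No match' item has it.
(power=13, freq=19, channel=1, source=north) — source is north, freq = 19, hence Match. (power=11, freq=8, channel=20, source=west) — source is west, freq = 8, hence No match. (power=5, freq=25, channel=2, source=north) — source is north, freq = 25, hence Match. (power=4, freq=29, channel=15, source=east) — source is east, freq = 29, hence No match.

Match, No match, Match, No match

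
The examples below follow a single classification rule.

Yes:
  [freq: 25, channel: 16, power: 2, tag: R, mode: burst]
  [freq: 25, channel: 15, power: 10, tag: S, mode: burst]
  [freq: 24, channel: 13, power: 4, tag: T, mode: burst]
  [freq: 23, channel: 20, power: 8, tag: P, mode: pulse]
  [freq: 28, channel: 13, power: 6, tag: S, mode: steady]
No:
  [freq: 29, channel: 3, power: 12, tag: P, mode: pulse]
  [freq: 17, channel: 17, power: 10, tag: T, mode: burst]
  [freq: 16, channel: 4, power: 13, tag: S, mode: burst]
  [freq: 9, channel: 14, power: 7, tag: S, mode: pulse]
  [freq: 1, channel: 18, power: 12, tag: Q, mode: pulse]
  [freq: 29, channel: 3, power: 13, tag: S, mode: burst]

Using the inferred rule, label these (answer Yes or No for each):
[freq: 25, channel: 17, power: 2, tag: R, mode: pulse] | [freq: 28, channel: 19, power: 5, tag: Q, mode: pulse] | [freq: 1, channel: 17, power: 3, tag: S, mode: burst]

Rule: freq ≥ 23 AND freq ≤ 28. This holds for each 'Yes' example and fails for each 'No' one.

Yes, Yes, No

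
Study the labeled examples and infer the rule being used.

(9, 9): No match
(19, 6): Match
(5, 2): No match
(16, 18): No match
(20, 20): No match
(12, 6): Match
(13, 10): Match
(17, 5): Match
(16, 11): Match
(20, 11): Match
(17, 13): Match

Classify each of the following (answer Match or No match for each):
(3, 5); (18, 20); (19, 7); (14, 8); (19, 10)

One predicate separates the groups cleanly: first > second AND sum ≥ 18.
(3, 5): 3 < 5, 3+5 = 8, doesn't qualify → No match.
(18, 20): 18 < 20, 18+20 = 38, doesn't qualify → No match.
(19, 7): 19 > 7, 19+7 = 26, satisfies this → Match.
(14, 8): 14 > 8, 14+8 = 22, satisfies this → Match.
(19, 10): 19 > 10, 19+10 = 29, satisfies this → Match.

No match, No match, Match, Match, Match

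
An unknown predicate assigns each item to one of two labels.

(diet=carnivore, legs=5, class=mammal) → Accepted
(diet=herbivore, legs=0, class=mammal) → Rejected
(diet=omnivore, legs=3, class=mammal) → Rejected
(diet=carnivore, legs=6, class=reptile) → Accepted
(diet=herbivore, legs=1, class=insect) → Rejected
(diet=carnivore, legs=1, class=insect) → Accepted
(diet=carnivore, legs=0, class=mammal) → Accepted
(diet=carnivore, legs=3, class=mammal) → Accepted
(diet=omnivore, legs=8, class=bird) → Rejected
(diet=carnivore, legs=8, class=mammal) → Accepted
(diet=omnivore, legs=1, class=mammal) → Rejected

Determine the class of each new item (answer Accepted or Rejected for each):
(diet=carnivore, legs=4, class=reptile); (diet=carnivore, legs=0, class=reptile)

The rule appears to be: diet is carnivore.
(diet=carnivore, legs=4, class=reptile): Accepted (diet is carnivore).
(diet=carnivore, legs=0, class=reptile): Accepted (diet is carnivore).

Accepted, Accepted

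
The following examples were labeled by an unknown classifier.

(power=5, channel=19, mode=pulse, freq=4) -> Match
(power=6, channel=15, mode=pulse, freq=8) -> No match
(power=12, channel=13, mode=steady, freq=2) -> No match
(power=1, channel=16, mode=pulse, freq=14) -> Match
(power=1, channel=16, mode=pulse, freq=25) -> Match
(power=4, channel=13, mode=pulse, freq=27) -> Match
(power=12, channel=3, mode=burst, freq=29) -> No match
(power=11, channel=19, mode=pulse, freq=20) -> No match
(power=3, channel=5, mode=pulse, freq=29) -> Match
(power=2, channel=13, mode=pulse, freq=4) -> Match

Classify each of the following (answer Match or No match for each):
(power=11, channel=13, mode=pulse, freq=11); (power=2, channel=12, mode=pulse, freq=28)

No match, Match

One predicate separates the groups cleanly: power ≤ 5.
(power=11, channel=13, mode=pulse, freq=11) → power = 11 → No match.
(power=2, channel=12, mode=pulse, freq=28) → power = 2 → Match.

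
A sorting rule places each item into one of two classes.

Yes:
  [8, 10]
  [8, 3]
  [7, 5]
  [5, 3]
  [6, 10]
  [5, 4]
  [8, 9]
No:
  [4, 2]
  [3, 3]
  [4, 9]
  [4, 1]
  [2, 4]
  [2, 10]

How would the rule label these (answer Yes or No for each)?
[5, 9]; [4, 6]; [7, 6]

The rule appears to be: first ≥ 5.

Yes, No, Yes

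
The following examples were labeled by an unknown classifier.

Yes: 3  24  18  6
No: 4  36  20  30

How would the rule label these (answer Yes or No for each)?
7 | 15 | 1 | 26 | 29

No, Yes, No, No, No

The classifier is using: multiple of 3 AND at most 24.
No: 7, since 7 = 3·2 + 1, 7 ≤ 24. Yes: 15, since 15 = 3·5, 15 ≤ 24. No: 1, since 1 = 3·0 + 1, 1 ≤ 24. No: 26, since 26 = 3·8 + 2, 26 > 24. No: 29, since 29 = 3·9 + 2, 29 > 24.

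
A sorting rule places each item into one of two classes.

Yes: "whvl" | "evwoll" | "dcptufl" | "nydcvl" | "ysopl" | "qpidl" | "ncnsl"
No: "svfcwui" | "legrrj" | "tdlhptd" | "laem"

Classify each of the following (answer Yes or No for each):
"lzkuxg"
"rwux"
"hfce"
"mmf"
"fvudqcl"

All 'Yes' examples share one property — ends with 'l' — and every 'No' example lacks it.
"lzkuxg" — ends with 'g', hence No. "rwux" — ends with 'x', hence No. "hfce" — ends with 'e', hence No. "mmf" — ends with 'f', hence No. "fvudqcl" — ends with 'l', hence Yes.

No, No, No, No, Yes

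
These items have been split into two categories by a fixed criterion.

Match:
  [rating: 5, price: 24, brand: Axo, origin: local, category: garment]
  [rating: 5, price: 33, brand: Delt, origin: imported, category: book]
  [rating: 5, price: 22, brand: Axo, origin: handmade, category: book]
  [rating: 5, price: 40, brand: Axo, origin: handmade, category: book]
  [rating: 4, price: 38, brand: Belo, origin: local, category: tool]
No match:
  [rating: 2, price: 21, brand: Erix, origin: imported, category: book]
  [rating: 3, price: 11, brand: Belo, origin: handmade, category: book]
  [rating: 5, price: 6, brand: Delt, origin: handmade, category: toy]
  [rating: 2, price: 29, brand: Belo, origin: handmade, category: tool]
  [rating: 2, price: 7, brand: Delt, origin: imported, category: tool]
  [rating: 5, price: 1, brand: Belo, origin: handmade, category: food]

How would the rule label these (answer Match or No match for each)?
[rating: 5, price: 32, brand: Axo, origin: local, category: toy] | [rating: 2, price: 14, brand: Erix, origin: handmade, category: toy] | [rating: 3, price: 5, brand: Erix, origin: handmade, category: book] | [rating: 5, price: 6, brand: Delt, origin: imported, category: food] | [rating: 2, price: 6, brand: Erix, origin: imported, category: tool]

Every 'Match' example satisfies: rating ≥ 4 AND price ≥ 7. None of the 'No match' examples do.
[rating: 5, price: 32, brand: Axo, origin: local, category: toy]: rating = 5, price = 32 — meets the rule, so Match. [rating: 2, price: 14, brand: Erix, origin: handmade, category: toy]: rating = 2, price = 14 — doesn't match, so No match. [rating: 3, price: 5, brand: Erix, origin: handmade, category: book]: rating = 3, price = 5 — doesn't match, so No match. [rating: 5, price: 6, brand: Delt, origin: imported, category: food]: rating = 5, price = 6 — doesn't match, so No match. [rating: 2, price: 6, brand: Erix, origin: imported, category: tool]: rating = 2, price = 6 — doesn't match, so No match.

Match, No match, No match, No match, No match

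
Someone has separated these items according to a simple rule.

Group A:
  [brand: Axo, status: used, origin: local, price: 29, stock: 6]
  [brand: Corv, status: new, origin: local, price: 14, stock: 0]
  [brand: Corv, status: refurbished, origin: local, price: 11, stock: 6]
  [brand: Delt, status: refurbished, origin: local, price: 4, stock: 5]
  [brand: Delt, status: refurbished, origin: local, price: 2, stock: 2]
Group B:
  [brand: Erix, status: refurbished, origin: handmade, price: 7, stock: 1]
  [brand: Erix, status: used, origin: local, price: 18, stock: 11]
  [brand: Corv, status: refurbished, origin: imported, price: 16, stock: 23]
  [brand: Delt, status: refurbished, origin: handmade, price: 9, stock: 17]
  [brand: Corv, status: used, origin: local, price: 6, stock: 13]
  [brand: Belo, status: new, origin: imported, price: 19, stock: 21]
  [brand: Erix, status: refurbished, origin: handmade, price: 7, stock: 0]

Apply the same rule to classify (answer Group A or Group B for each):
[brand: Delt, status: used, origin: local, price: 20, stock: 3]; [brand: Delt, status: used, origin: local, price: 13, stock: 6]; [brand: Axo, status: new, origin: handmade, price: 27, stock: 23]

The classifier is using: origin is local AND stock ≤ 6.
[brand: Delt, status: used, origin: local, price: 20, stock: 3]: Group A (origin is local, stock = 3). [brand: Delt, status: used, origin: local, price: 13, stock: 6]: Group A (origin is local, stock = 6). [brand: Axo, status: new, origin: handmade, price: 27, stock: 23]: Group B (origin is handmade, stock = 23).

Group A, Group A, Group B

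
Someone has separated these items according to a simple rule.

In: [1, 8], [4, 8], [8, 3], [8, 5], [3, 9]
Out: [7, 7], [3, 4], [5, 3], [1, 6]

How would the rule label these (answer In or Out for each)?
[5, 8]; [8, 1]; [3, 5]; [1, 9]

In, In, Out, In

Rule: max ≥ 8. This holds for each 'In' example and fails for each 'Out' one.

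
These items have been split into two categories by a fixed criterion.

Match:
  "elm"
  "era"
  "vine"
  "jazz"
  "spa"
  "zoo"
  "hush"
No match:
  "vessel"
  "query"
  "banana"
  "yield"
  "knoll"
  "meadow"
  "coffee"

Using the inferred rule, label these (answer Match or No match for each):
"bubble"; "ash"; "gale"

No match, Match, Match

The rule appears to be: length ≤ 4.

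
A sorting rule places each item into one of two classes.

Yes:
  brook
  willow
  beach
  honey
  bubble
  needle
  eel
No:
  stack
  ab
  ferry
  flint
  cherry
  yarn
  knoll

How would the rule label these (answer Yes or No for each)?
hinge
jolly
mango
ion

Yes, No, Yes, Yes

One predicate separates the groups cleanly: has ≥ 2 vowels.
hinge: Yes (2 vowels). jolly: No (1 vowel). mango: Yes (2 vowels). ion: Yes (2 vowels).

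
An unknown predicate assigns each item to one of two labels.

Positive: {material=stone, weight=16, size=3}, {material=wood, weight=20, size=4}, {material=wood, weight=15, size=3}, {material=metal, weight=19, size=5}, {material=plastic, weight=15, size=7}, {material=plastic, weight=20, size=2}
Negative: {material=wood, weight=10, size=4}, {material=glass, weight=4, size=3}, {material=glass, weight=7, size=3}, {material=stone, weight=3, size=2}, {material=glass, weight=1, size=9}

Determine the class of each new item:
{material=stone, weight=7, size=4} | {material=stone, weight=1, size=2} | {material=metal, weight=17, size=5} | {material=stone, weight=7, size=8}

'Positive' ⟺ weight ≥ 15.
{material=stone, weight=7, size=4} → weight = 7 → Negative.
{material=stone, weight=1, size=2} → weight = 1 → Negative.
{material=metal, weight=17, size=5} → weight = 17 → Positive.
{material=stone, weight=7, size=8} → weight = 7 → Negative.

Negative, Negative, Positive, Negative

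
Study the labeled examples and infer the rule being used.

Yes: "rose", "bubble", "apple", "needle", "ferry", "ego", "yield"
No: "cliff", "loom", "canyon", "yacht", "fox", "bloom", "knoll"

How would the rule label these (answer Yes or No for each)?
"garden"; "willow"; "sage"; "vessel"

Every 'Yes' example satisfies: contains 'e'. None of the 'No' examples do.
"garden" → has 'e' → Yes.
"willow" → no 'e' → No.
"sage" → has 'e' → Yes.
"vessel" → has 'e' → Yes.

Yes, No, Yes, Yes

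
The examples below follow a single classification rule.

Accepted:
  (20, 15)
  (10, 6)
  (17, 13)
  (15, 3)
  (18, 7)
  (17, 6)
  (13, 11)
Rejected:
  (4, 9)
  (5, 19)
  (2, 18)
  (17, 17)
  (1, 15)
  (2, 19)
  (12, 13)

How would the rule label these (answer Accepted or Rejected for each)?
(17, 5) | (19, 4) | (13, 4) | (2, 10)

Accepted, Accepted, Accepted, Rejected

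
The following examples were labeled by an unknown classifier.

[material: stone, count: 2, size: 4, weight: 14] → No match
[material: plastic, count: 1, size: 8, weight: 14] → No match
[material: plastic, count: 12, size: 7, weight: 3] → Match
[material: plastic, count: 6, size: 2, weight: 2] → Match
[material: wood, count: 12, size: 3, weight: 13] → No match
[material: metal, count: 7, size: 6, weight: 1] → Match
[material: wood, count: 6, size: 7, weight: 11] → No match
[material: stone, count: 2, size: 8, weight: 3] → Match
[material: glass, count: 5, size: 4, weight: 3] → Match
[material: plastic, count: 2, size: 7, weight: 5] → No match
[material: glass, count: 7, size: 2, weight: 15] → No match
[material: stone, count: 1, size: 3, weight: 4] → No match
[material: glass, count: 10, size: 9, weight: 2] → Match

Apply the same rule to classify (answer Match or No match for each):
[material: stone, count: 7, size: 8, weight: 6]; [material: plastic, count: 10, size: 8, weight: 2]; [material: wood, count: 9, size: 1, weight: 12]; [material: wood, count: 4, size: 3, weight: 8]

The distinguishing property — weight ≤ 3 — holds for all the 'Match' cases and none of the 'No match' cases.
[material: stone, count: 7, size: 8, weight: 6]: No match (weight = 6). [material: plastic, count: 10, size: 8, weight: 2]: Match (weight = 2). [material: wood, count: 9, size: 1, weight: 12]: No match (weight = 12). [material: wood, count: 4, size: 3, weight: 8]: No match (weight = 8).

No match, Match, No match, No match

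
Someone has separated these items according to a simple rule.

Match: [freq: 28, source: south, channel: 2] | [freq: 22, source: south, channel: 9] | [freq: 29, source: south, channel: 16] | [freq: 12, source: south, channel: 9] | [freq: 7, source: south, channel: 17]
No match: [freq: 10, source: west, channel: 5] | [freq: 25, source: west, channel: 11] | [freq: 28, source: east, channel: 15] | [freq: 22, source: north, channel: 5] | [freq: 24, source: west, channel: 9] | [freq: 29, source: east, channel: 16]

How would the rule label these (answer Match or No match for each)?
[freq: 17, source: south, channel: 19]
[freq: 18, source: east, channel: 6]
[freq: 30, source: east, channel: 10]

The rule appears to be: source is south.
[freq: 17, source: south, channel: 19]: source is south — fits, so Match.
[freq: 18, source: east, channel: 6]: source is east — lacks this property, so No match.
[freq: 30, source: east, channel: 10]: source is east — lacks this property, so No match.

Match, No match, No match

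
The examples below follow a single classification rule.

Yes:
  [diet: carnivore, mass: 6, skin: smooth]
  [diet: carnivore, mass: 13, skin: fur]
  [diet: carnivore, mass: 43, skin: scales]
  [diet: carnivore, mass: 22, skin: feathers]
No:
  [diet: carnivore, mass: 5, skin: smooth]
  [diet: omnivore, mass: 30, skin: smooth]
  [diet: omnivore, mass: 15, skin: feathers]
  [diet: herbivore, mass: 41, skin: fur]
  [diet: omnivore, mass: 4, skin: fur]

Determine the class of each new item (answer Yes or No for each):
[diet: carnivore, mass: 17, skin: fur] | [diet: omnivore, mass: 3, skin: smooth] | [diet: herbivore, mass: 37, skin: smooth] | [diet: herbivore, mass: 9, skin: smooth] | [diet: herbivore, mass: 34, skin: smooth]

All 'Yes' examples share one property — diet is carnivore AND mass ≥ 6 — and every 'No' example lacks it.
[diet: carnivore, mass: 17, skin: fur]: Yes (diet is carnivore, mass = 17).
[diet: omnivore, mass: 3, skin: smooth]: No (diet is omnivore, mass = 3).
[diet: herbivore, mass: 37, skin: smooth]: No (diet is herbivore, mass = 37).
[diet: herbivore, mass: 9, skin: smooth]: No (diet is herbivore, mass = 9).
[diet: herbivore, mass: 34, skin: smooth]: No (diet is herbivore, mass = 34).

Yes, No, No, No, No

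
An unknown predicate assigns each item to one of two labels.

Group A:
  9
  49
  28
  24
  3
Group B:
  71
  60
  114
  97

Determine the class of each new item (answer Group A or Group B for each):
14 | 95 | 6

Group A, Group B, Group A

The simplest hypothesis consistent with all the labels is: at most 49.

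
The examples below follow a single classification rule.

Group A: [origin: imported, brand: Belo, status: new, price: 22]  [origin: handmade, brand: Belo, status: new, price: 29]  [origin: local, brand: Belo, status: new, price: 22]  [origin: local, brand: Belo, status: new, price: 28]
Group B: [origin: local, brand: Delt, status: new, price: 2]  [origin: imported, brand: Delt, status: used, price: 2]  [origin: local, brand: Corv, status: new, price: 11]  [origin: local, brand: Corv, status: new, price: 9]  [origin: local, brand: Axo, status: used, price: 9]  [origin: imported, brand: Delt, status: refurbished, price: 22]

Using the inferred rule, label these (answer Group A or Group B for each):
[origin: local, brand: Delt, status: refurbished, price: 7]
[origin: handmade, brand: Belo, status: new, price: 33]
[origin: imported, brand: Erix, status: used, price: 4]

All 'Group A' examples share one property — brand is Belo — and every 'Group B' example lacks it.
[origin: local, brand: Delt, status: refurbished, price: 7]: Group B (brand is Delt). [origin: handmade, brand: Belo, status: new, price: 33]: Group A (brand is Belo). [origin: imported, brand: Erix, status: used, price: 4]: Group B (brand is Erix).

Group B, Group A, Group B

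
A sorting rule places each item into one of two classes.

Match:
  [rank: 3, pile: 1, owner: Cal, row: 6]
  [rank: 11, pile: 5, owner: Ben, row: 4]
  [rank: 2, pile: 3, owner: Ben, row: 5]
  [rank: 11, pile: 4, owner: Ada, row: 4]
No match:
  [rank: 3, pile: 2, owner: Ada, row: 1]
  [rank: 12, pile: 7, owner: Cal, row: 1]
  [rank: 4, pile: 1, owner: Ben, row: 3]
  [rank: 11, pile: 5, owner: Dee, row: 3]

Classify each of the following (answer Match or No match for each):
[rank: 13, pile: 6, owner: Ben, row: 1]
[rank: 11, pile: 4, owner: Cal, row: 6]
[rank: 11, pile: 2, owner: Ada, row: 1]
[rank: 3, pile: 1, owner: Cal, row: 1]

The rule appears to be: row ≥ 4.
No match: [rank: 13, pile: 6, owner: Ben, row: 1], since row = 1. Match: [rank: 11, pile: 4, owner: Cal, row: 6], since row = 6. No match: [rank: 11, pile: 2, owner: Ada, row: 1], since row = 1. No match: [rank: 3, pile: 1, owner: Cal, row: 1], since row = 1.

No match, Match, No match, No match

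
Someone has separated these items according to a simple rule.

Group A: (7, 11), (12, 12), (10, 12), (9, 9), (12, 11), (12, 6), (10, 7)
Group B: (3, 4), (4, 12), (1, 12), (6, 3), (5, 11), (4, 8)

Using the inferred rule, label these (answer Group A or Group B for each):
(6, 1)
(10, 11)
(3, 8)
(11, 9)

Every 'Group A' example satisfies: sum ≥ 17. None of the 'Group B' examples do.

Group B, Group A, Group B, Group A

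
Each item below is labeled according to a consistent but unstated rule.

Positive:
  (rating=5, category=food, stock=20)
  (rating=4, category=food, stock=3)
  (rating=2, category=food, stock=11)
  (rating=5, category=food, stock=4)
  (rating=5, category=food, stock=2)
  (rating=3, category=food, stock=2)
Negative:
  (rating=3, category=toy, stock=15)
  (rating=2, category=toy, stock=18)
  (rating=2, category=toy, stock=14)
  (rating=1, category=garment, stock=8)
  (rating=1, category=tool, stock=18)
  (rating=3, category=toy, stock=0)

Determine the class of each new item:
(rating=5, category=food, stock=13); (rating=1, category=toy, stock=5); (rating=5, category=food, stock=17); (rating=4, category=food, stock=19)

Every 'Positive' example satisfies: category is food. None of the 'Negative' examples do.
(rating=5, category=food, stock=13) — category is food, hence Positive.
(rating=1, category=toy, stock=5) — category is toy, hence Negative.
(rating=5, category=food, stock=17) — category is food, hence Positive.
(rating=4, category=food, stock=19) — category is food, hence Positive.

Positive, Negative, Positive, Positive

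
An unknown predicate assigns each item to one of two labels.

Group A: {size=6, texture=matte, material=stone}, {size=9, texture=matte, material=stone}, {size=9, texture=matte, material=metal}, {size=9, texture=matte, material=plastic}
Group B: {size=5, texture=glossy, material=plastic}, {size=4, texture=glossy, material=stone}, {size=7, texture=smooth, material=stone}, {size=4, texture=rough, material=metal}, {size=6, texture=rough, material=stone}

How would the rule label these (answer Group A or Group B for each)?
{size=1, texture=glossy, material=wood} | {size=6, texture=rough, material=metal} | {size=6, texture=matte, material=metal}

Group B, Group B, Group A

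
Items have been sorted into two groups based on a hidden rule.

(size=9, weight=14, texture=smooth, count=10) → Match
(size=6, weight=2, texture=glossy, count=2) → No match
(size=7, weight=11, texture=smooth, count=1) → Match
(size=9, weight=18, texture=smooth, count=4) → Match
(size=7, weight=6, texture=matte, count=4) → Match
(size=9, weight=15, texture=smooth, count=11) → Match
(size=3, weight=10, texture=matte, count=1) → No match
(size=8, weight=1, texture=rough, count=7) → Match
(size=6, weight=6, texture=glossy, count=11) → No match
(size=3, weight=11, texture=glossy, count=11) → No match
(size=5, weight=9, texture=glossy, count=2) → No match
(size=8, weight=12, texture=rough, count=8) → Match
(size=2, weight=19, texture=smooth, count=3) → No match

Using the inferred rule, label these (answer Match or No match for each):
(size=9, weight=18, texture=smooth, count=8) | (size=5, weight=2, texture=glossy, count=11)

Match, No match

Every 'Match' example satisfies: size ≥ 7. None of the 'No match' examples do.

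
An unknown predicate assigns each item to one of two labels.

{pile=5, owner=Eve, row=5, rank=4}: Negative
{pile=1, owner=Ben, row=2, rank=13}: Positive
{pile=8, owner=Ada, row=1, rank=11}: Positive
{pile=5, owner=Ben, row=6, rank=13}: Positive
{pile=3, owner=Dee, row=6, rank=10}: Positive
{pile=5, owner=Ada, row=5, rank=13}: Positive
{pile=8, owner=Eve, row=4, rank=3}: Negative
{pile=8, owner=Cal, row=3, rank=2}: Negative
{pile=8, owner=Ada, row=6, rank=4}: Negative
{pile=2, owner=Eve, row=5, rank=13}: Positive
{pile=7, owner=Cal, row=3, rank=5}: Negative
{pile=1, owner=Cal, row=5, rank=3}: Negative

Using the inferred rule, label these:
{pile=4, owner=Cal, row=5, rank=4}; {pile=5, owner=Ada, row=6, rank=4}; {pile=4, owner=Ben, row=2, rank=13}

The simplest hypothesis consistent with all the labels is: rank ≥ 10.
{pile=4, owner=Cal, row=5, rank=4}: Negative (rank = 4). {pile=5, owner=Ada, row=6, rank=4}: Negative (rank = 4). {pile=4, owner=Ben, row=2, rank=13}: Positive (rank = 13).

Negative, Negative, Positive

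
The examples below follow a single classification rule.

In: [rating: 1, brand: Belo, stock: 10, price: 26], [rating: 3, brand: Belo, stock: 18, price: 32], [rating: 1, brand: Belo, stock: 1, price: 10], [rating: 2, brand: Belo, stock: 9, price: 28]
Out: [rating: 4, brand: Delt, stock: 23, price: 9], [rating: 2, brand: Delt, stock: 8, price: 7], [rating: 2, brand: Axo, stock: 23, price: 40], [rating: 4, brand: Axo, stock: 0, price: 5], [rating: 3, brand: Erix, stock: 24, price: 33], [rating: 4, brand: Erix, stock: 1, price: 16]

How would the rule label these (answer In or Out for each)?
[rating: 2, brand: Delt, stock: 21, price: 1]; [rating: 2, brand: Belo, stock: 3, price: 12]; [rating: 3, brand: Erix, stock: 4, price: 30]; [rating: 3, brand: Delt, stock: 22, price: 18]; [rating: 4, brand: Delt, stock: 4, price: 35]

Out, In, Out, Out, Out

Comparing the two groups points to one rule — brand is Belo.
[rating: 2, brand: Delt, stock: 21, price: 1] → brand is Delt → Out.
[rating: 2, brand: Belo, stock: 3, price: 12] → brand is Belo → In.
[rating: 3, brand: Erix, stock: 4, price: 30] → brand is Erix → Out.
[rating: 3, brand: Delt, stock: 22, price: 18] → brand is Delt → Out.
[rating: 4, brand: Delt, stock: 4, price: 35] → brand is Delt → Out.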